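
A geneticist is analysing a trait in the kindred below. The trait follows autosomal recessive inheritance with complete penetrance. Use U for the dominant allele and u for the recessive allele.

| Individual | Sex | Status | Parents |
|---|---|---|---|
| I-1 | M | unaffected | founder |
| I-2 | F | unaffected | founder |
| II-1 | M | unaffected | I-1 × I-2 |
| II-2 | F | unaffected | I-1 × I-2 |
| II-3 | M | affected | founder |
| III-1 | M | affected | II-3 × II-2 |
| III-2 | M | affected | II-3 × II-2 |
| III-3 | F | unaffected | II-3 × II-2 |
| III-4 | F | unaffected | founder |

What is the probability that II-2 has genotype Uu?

1

II-2 is unaffected so carries U and passed u to III-1 (uu), so II-2 is Uu, giving P(Uu) = 1.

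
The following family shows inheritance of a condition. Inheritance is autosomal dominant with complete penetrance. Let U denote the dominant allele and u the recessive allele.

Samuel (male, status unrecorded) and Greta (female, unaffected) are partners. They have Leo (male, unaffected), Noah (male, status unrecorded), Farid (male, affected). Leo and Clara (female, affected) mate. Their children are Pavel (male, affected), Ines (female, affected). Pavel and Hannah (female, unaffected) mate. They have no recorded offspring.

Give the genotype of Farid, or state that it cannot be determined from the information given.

From phenotype alone, Farid is UU or Uu.
Farid is affected so carries U and received u from Greta (uu), so Farid is Uu.

Uu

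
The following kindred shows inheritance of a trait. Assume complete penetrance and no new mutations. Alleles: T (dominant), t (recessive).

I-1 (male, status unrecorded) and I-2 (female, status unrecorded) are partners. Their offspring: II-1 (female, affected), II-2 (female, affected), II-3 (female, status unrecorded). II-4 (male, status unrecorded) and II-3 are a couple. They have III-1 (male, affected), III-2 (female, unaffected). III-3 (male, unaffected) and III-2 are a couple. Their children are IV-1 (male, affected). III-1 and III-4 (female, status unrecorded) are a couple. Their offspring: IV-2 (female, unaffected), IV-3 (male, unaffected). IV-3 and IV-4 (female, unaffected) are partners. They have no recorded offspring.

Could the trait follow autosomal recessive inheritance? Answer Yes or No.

A consistent assignment under autosomal recessive exists: I-1 Tt, I-2 Tt, II-1 tt, II-2 tt, II-3 Tt, II-4 Tt, III-1 tt, III-2 Tt, III-3 Tt, III-4 TT, IV-1 tt, IV-2 Tt, IV-3 Tt, IV-4 TT.
In this assignment every recorded phenotype matches its genotype and every non-founder's genotype is obtainable from its parents' genotypes, so the pedigree is consistent.

Yes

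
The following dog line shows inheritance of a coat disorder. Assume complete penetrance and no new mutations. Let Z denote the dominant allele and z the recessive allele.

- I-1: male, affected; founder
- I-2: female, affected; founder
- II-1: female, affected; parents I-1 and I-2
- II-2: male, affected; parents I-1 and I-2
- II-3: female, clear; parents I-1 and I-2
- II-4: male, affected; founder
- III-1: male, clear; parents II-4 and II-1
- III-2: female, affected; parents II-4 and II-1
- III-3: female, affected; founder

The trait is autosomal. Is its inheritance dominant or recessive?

I-1 and I-2 are both affected yet have a clear child II-3. Under a recessive model two affected parents are homozygous and every child would be affected, so the trait cannot be recessive.

dominant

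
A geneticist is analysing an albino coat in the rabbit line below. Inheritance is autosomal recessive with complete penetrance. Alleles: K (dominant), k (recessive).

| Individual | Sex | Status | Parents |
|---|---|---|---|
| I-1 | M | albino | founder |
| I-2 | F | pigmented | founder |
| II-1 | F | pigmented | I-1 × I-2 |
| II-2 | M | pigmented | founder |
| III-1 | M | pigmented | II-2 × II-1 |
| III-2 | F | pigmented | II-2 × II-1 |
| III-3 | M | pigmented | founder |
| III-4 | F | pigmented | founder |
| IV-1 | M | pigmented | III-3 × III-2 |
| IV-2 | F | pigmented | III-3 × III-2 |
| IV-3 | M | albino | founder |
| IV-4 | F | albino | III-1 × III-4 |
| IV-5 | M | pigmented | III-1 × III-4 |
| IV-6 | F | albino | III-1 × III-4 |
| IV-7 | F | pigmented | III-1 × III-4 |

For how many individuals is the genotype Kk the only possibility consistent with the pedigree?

Obligate heterozygotes: II-1 is pigmented so carries K and received k from I-1 (kk), so II-1 is Kk; III-1 is pigmented so carries K and passed k to IV-4 (kk), so III-1 is Kk; III-4 is pigmented so carries K and passed k to IV-4 (kk), so III-4 is Kk.
Every other individual is either homozygous by phenotype or has at least one consistent homozygous assignment, so the count is 3.

3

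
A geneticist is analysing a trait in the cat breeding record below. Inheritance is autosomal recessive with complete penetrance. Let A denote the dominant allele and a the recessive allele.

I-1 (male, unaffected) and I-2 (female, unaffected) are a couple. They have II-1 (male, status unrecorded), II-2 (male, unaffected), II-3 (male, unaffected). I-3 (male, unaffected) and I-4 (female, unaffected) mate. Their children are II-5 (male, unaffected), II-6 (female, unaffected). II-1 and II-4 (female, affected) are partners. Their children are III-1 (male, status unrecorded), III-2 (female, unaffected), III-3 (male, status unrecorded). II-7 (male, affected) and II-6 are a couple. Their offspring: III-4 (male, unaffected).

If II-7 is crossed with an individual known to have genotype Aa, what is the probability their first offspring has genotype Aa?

II-7 is affected, so II-7 is aa.
The cross gives 1/2 Aa : 1/2 aa, so P(offspring has genotype Aa) = 1/2.

1/2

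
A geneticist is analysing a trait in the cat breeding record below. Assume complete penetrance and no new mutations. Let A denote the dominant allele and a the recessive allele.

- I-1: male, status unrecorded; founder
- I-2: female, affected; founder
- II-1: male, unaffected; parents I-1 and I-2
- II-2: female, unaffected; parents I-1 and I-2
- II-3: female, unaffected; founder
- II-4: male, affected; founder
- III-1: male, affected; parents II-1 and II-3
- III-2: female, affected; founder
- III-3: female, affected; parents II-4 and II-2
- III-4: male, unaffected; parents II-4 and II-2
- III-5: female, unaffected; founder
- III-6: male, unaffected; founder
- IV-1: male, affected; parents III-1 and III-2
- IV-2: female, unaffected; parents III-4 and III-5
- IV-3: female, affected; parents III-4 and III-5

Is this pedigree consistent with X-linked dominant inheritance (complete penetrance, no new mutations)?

No

Under X-linked dominant, III-1 (affected, male) cannot arise from II-1 (unaffected) × II-3 (unaffected).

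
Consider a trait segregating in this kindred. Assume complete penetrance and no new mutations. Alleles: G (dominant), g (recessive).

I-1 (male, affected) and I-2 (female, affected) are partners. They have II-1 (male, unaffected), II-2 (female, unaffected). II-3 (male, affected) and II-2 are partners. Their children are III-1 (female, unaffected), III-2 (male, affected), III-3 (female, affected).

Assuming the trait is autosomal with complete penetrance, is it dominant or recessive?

dominant

I-1 and I-2 are both affected yet have an unaffected child II-1. Under a recessive model two affected parents are homozygous and every child would be affected, so the trait cannot be recessive.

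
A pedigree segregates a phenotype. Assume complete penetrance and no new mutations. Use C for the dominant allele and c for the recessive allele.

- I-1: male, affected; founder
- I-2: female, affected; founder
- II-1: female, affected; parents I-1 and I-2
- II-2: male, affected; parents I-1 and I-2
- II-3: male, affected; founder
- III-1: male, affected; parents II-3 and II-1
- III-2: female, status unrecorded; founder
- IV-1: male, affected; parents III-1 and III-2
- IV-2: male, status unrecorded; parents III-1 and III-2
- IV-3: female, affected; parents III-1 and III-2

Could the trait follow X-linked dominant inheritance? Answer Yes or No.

A consistent assignment under X-linked dominant exists: I-1 X^C Y, I-2 X^C X^C, II-1 X^C X^C, II-2 X^C Y, II-3 X^C Y, III-1 X^C Y, III-2 X^C X^C, IV-1 X^C Y, IV-2 X^C Y, IV-3 X^C X^C.
In this assignment every recorded phenotype matches its genotype and every non-founder's genotype is obtainable from its parents' genotypes, so the pedigree is consistent.

Yes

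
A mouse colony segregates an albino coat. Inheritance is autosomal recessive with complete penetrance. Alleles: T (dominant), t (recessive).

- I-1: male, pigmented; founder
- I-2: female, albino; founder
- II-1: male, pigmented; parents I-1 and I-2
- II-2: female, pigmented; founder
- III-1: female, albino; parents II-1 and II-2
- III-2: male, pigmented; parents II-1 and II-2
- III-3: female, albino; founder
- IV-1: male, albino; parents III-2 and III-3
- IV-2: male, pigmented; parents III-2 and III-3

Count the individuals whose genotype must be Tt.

4

Obligate heterozygotes: II-1 is pigmented so carries T and received t from I-2 (tt), so II-1 is Tt; II-2 is pigmented so carries T and passed t to III-1 (tt), so II-2 is Tt; III-2 is pigmented so carries T and passed t to IV-1 (tt), so III-2 is Tt; IV-2 is pigmented so carries T and received t from III-3 (tt), so IV-2 is Tt.
Every other individual is either homozygous by phenotype or has at least one consistent homozygous assignment, so the count is 4.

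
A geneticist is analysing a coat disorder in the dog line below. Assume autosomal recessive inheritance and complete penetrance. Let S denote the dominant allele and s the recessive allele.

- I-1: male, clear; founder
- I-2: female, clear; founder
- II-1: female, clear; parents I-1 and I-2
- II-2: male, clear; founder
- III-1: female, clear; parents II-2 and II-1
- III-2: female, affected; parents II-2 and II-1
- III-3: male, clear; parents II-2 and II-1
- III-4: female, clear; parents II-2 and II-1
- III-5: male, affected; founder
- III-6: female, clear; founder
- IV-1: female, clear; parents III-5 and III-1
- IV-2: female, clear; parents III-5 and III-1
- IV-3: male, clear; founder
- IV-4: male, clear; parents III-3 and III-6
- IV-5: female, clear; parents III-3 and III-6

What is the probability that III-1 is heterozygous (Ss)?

II-2 is clear so carries S and passed s to III-2 (ss), so II-2 is Ss.
II-1 is clear so carries S and passed s to III-2 (ss), so II-1 is Ss.
Their cross gives offspring ratios 1/4 SS : 1/2 Ss : 1/4 ss. Conditioning on III-1 being clear, P(Ss) = 1/2 / 3/4 = 2/3 before taking III-1's own offspring into account.
III-5 is affected, so III-5 is ss.
Now use III-1's offspring. Probability of each recorded status — clear daughter IV-1: 1/2 if III-1 is Ss, 1 if SS; clear daughter IV-2: 1/2 if III-1 is Ss, 1 if SS.
Bayes: P(Ss) = 2/3·1/4 / (2/3·1/4 + 1/3·1) = 1/3.

1/3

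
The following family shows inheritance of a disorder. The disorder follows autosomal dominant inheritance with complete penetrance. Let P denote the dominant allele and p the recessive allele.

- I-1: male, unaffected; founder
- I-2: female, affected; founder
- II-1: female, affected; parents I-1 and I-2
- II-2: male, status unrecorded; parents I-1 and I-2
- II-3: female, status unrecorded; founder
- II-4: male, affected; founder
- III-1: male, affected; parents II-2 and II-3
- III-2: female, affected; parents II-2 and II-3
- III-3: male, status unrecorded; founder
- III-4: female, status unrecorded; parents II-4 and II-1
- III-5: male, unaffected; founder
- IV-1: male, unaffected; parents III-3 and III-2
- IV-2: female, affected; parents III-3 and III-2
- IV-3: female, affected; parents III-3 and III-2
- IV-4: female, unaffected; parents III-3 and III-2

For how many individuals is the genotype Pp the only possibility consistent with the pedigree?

2

Obligate heterozygotes: II-1 is affected so carries P and received p from I-1 (pp), so II-1 is Pp; III-2 is affected so carries P and passed p to IV-1 (pp), so III-2 is Pp.
Every other individual is either homozygous by phenotype or has at least one consistent homozygous assignment, so the count is 2.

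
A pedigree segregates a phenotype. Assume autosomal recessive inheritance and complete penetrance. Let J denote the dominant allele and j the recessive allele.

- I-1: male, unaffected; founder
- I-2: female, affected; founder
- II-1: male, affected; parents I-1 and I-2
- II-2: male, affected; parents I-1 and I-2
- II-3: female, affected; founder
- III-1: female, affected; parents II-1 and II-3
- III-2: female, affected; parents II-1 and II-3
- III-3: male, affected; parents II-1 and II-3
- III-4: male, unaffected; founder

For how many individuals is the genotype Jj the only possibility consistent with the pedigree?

1

Obligate heterozygotes: I-1 is unaffected so carries J and passed j to II-1 (jj), so I-1 is Jj.
Every other individual is either homozygous by phenotype or has at least one consistent homozygous assignment, so the count is 1.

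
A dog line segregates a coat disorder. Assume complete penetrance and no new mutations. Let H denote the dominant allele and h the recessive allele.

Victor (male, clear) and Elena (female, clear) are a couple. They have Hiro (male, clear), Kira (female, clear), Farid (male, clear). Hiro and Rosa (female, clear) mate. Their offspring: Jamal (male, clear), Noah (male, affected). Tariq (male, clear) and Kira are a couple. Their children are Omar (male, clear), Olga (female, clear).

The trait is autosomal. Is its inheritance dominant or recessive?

recessive

Hiro and Rosa are both clear yet have an affected child Noah. Under dominance, an affected child requires at least one affected parent, so the trait cannot be dominant.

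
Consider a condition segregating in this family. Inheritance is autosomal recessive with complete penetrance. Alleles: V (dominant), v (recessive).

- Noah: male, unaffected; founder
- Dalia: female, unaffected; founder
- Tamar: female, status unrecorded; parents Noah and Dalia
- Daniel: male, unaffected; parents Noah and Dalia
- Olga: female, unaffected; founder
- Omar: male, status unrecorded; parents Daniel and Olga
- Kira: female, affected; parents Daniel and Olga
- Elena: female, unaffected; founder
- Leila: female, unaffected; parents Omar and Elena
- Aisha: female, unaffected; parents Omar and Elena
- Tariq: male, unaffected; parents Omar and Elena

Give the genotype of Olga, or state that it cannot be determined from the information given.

Vv

From phenotype alone, Olga is VV or Vv.
Olga is unaffected so carries V and passed v to Kira (vv), so Olga is Vv.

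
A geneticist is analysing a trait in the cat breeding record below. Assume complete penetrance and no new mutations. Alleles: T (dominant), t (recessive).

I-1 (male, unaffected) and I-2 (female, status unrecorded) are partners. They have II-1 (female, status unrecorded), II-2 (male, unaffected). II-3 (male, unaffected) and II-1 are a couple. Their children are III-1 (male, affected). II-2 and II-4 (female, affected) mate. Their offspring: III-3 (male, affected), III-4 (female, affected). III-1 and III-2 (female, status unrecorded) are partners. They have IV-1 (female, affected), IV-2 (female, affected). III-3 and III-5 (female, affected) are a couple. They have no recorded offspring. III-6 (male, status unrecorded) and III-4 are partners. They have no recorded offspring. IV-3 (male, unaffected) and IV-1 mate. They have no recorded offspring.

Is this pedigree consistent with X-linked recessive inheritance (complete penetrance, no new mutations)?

Under X-linked recessive, III-4 (affected, female) cannot arise from II-2 (unaffected) × II-4 (affected).

No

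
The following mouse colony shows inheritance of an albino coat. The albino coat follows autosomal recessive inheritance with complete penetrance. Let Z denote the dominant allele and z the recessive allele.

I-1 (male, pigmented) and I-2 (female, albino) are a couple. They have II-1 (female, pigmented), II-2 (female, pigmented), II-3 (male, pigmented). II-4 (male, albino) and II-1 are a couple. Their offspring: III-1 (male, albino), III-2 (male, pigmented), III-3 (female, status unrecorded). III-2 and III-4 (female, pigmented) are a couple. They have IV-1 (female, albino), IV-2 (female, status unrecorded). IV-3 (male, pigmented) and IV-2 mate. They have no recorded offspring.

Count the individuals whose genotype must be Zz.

5

Obligate heterozygotes: II-1 is pigmented so carries Z and received z from I-2 (zz), so II-1 is Zz; II-2 is pigmented so carries Z and received z from I-2 (zz), so II-2 is Zz; II-3 is pigmented so carries Z and received z from I-2 (zz), so II-3 is Zz; III-2 is pigmented so carries Z and received z from II-4 (zz), so III-2 is Zz; III-4 is pigmented so carries Z and passed z to IV-1 (zz), so III-4 is Zz.
Every other individual is either homozygous by phenotype or has at least one consistent homozygous assignment, so the count is 5.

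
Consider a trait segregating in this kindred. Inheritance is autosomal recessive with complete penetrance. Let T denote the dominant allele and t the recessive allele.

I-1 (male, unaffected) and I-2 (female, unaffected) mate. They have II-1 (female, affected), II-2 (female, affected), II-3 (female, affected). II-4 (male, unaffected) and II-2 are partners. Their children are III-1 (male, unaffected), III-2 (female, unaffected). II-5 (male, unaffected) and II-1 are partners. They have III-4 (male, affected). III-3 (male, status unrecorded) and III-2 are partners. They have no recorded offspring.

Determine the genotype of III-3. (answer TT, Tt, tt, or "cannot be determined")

III-3's phenotype is unrecorded, and no parent or child forces a single allele at both positions; consistent genotype assignments exist with III-3 as TT or Tt or tt.

cannot be determined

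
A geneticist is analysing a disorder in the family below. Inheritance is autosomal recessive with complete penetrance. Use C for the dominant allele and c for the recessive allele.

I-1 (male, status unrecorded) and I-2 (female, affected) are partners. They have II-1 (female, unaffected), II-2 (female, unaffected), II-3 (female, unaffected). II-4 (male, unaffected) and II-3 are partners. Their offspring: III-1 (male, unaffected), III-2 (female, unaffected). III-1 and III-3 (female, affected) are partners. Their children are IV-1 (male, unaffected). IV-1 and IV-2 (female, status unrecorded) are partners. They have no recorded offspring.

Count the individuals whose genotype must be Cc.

Obligate heterozygotes: II-1 is unaffected so carries C and received c from I-2 (cc), so II-1 is Cc; II-2 is unaffected so carries C and received c from I-2 (cc), so II-2 is Cc; II-3 is unaffected so carries C and received c from I-2 (cc), so II-3 is Cc; IV-1 is unaffected so carries C and received c from III-3 (cc), so IV-1 is Cc.
Every other individual is either homozygous by phenotype or has at least one consistent homozygous assignment, so the count is 4.

4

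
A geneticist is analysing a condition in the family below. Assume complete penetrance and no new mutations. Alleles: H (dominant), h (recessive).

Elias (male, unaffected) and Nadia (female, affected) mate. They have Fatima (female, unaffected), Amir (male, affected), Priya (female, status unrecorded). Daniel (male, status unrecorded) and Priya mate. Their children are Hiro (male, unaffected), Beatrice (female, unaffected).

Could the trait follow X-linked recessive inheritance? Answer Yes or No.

Yes

A consistent assignment under X-linked recessive exists: Elias X^H Y, Nadia X^h X^h, Fatima X^H X^h, Amir X^h Y, Priya X^H X^h, Daniel X^H Y, Hiro X^H Y, Beatrice X^H X^H.
In this assignment every recorded phenotype matches its genotype and every non-founder's genotype is obtainable from its parents' genotypes, so the pedigree is consistent.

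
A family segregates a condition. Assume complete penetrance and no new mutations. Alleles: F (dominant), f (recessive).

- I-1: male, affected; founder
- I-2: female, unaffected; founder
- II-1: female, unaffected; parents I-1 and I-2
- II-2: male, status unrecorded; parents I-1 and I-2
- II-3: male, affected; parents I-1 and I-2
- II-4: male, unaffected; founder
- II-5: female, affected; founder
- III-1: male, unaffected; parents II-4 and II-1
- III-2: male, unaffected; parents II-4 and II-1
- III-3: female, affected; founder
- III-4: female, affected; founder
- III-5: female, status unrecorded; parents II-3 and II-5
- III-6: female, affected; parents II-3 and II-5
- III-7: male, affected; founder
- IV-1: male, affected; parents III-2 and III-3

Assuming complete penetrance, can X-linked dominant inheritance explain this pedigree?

Under X-linked dominant, II-1 (unaffected, female) cannot arise from I-1 (affected) × I-2 (unaffected).

No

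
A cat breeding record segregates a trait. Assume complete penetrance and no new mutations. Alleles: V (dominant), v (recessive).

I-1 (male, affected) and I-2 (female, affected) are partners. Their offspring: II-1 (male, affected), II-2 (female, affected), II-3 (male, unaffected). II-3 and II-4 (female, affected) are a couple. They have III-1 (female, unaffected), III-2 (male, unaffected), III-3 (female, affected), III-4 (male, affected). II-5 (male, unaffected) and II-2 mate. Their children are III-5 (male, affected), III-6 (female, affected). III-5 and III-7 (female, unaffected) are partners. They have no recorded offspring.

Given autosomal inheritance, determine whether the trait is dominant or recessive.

dominant

I-1 and I-2 are both affected yet have an unaffected child II-3. Under a recessive model two affected parents are homozygous and every child would be affected, so the trait cannot be recessive.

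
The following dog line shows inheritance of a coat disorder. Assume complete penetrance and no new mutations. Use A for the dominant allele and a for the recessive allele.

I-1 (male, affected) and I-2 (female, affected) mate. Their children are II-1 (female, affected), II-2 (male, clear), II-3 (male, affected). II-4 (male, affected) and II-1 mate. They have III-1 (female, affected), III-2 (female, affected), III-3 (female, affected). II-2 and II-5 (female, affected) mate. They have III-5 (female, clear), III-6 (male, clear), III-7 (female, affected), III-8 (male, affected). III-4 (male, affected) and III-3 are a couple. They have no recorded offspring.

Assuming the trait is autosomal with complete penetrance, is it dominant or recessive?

dominant

I-1 and I-2 are both affected yet have a clear child II-2. Under a recessive model two affected parents are homozygous and every child would be affected, so the trait cannot be recessive.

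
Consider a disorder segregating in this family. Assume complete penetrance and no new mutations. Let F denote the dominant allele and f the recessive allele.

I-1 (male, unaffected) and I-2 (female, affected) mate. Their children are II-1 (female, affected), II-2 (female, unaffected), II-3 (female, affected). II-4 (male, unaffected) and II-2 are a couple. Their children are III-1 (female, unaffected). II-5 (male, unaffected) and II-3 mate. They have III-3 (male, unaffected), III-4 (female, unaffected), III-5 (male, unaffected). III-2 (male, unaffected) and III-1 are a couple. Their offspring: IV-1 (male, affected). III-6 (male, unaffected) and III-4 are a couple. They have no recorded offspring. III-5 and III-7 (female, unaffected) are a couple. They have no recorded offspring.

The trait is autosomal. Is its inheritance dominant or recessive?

recessive

III-2 and III-1 are both unaffected yet have an affected child IV-1. Under dominance, an affected child requires at least one affected parent, so the trait cannot be dominant.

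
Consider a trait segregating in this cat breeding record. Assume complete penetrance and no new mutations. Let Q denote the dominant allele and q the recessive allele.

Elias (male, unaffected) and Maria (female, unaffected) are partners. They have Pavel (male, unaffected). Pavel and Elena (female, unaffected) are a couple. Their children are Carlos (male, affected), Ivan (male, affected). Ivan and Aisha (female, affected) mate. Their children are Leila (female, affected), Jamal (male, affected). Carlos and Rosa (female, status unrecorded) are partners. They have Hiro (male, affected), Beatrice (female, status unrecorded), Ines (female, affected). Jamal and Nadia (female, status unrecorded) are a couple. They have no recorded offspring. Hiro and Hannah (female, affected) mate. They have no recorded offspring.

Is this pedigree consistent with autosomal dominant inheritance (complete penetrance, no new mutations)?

No

Under autosomal dominant, Carlos (affected, male) cannot arise from Pavel (unaffected) × Elena (unaffected).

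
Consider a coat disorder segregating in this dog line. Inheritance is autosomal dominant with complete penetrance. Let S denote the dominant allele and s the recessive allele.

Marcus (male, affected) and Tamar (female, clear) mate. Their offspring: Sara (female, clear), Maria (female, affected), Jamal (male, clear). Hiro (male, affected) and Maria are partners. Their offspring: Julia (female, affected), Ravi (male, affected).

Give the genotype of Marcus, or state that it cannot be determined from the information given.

From phenotype alone, Marcus is SS or Ss.
Marcus is affected so carries S and passed s to Sara (ss), so Marcus is Ss.

Ss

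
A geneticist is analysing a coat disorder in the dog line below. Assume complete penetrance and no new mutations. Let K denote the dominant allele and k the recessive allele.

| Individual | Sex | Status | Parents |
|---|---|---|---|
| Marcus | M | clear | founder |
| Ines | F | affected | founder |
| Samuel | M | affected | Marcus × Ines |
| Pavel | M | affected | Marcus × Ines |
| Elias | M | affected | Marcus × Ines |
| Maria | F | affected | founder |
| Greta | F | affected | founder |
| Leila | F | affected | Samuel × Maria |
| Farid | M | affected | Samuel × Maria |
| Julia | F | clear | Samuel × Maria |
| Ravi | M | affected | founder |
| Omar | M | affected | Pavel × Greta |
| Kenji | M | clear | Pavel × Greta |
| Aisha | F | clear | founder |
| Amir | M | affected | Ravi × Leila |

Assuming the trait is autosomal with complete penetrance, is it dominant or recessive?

Samuel and Maria are both affected yet have a clear child Julia. Under a recessive model two affected parents are homozygous and every child would be affected, so the trait cannot be recessive.

dominant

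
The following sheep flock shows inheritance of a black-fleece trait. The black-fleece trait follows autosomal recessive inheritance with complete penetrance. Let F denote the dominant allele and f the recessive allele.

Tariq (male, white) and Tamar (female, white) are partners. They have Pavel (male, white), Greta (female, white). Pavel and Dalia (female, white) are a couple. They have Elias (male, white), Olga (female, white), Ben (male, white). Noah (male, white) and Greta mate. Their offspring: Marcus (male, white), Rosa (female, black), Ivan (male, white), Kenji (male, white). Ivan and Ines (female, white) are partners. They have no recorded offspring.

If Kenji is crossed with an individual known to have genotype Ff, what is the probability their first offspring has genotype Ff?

Noah is white so carries F and passed f to Rosa (ff), so Noah is Ff.
Greta is white so carries F and passed f to Rosa (ff), so Greta is Ff.
Kenji is a white offspring of Noah (Ff) × Greta (Ff), whose cross gives 1/4 FF : 1/2 Ff : 1/4 ff; conditioning on being white, Kenji is FF with probability 1/3, Ff with probability 2/3.
Summing over parental genotype combinations, P(offspring has genotype Ff) = 1/3·1/2 + 2/3·1/2 = 1/2.

1/2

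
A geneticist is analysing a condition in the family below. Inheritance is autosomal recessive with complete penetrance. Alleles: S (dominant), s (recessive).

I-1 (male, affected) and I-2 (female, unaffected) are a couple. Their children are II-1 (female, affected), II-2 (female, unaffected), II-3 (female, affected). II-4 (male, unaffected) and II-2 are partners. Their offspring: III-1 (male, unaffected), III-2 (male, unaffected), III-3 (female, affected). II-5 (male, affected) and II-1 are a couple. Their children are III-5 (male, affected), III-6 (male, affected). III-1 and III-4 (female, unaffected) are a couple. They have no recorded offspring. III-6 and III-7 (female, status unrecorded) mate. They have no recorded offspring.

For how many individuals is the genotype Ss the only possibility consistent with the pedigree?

3

Obligate heterozygotes: I-2 is unaffected so carries S and passed s to II-1 (ss), so I-2 is Ss; II-2 is unaffected so carries S and received s from I-1 (ss), so II-2 is Ss; II-4 is unaffected so carries S and passed s to III-3 (ss), so II-4 is Ss.
Every other individual is either homozygous by phenotype or has at least one consistent homozygous assignment, so the count is 3.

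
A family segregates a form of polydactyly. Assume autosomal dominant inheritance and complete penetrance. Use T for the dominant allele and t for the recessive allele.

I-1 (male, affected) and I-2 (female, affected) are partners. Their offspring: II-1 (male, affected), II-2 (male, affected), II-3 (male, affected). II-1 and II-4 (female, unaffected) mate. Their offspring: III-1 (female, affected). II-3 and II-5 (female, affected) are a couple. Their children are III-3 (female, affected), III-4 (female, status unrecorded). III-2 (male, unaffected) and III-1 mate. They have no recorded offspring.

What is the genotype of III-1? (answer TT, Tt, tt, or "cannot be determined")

From phenotype alone, III-1 is TT or Tt.
III-1 is affected so carries T and received t from II-4 (tt), so III-1 is Tt.

Tt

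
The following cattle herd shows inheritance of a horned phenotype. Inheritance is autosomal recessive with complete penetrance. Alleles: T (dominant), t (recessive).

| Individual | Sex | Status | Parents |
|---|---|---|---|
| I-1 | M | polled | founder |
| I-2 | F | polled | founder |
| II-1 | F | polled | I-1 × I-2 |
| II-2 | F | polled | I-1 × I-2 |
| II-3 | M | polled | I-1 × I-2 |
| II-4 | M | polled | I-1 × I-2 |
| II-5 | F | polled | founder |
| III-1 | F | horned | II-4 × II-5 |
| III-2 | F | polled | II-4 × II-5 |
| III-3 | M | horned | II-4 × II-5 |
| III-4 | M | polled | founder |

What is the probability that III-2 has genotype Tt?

II-4 is polled so carries T and passed t to III-1 (tt), so II-4 is Tt.
II-5 is polled so carries T and passed t to III-1 (tt), so II-5 is Tt.
Their cross gives offspring ratios 1/4 TT : 1/2 Tt : 1/4 tt. Conditioning on III-2 being polled, P(Tt) = 1/2 / 3/4 = 2/3.

2/3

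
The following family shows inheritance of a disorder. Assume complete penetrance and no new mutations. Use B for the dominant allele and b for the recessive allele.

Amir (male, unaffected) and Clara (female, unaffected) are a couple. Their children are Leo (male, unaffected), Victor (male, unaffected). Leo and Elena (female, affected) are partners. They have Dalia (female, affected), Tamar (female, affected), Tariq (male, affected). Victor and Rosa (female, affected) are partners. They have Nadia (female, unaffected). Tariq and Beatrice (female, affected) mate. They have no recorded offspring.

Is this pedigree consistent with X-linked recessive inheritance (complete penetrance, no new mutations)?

Under X-linked recessive, Dalia (affected, female) cannot arise from Leo (unaffected) × Elena (affected).

No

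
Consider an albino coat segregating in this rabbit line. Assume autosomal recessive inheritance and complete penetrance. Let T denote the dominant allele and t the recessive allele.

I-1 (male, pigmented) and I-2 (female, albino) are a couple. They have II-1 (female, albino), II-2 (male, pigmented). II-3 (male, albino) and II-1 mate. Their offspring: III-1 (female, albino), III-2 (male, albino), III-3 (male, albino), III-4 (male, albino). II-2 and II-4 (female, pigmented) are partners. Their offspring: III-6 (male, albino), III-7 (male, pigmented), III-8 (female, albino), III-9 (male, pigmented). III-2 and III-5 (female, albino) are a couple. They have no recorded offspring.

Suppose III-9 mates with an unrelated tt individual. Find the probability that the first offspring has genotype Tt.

2/3

II-2 is pigmented so carries T and received t from I-2 (tt), so II-2 is Tt.
II-4 is pigmented so carries T and passed t to III-6 (tt), so II-4 is Tt.
III-9 is a pigmented offspring of II-2 (Tt) × II-4 (Tt), whose cross gives 1/4 TT : 1/2 Tt : 1/4 tt; conditioning on being pigmented, III-9 is TT with probability 1/3, Tt with probability 2/3.
Summing over parental genotype combinations, P(offspring has genotype Tt) = 1/3·1 + 2/3·1/2 = 2/3.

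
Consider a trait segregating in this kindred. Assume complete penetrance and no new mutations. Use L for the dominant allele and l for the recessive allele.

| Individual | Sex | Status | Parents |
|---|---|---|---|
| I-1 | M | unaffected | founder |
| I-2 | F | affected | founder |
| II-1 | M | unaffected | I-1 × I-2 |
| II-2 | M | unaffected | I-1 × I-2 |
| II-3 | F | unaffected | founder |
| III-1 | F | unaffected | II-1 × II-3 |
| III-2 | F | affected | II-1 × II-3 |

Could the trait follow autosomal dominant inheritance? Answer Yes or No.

Under autosomal dominant, III-2 (affected, female) cannot arise from II-1 (unaffected) × II-3 (unaffected).

No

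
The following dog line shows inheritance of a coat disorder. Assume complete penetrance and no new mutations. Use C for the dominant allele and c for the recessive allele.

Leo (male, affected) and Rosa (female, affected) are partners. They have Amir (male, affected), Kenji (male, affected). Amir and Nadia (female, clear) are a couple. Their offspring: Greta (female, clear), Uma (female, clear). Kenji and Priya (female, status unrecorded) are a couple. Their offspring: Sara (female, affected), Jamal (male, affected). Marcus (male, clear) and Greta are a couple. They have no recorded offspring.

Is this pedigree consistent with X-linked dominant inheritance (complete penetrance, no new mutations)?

No

Under X-linked dominant, Greta (clear, female) cannot arise from Amir (affected) × Nadia (clear).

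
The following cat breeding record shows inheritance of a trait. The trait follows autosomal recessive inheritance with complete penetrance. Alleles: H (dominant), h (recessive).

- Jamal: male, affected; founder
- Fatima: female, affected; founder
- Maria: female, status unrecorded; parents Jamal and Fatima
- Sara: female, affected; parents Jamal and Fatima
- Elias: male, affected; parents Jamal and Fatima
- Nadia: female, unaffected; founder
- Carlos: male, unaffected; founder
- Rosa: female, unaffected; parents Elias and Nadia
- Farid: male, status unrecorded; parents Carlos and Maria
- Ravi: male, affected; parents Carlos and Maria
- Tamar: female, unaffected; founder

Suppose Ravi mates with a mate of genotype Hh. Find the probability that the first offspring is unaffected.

Ravi is affected, so Ravi is hh.
The cross gives 1/2 Hh : 1/2 hh, so P(offspring is unaffected) = 1/2.

1/2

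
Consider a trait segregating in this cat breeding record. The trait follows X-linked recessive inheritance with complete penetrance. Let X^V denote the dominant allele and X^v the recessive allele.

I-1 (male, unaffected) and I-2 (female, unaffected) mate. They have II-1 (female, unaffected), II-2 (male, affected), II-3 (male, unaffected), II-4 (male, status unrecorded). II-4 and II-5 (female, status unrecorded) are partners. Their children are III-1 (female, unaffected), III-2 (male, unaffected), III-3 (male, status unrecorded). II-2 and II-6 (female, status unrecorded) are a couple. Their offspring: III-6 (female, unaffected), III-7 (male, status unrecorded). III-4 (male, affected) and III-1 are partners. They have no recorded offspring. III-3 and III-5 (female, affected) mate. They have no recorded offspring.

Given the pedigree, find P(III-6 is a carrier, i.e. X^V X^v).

III-6 is unaffected so carries V and received v from II-2 (X^v Y), so III-6 is X^V X^v, giving P(X^V X^v) = 1.

1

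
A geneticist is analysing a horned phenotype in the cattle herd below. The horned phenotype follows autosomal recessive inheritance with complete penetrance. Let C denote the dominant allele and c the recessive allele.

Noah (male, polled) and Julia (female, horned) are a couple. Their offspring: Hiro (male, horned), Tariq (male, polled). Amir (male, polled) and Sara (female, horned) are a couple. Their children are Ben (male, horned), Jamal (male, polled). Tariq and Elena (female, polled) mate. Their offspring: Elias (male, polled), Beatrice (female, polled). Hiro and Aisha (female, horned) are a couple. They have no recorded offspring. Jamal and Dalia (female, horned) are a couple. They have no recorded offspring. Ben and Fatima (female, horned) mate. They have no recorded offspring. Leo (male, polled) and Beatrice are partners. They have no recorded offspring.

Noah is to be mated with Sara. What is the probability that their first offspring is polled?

1/2

Noah is polled so carries C and passed c to Hiro (cc), so Noah is Cc.
Sara is horned, so Sara is cc.
The cross gives 1/2 Cc : 1/2 cc, so P(offspring is polled) = 1/2.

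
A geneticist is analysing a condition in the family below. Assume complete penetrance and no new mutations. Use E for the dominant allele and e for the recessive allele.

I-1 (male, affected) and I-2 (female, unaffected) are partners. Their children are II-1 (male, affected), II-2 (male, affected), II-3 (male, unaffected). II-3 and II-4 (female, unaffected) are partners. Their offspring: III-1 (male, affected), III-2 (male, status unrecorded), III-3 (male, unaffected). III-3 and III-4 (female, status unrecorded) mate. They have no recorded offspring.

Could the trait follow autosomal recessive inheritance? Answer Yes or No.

A consistent assignment under autosomal recessive exists: I-1 ee, I-2 Ee, II-1 ee, II-2 ee, II-3 Ee, II-4 Ee, III-1 ee, III-2 EE, III-3 EE, III-4 EE.
In this assignment every recorded phenotype matches its genotype and every non-founder's genotype is obtainable from its parents' genotypes, so the pedigree is consistent.

Yes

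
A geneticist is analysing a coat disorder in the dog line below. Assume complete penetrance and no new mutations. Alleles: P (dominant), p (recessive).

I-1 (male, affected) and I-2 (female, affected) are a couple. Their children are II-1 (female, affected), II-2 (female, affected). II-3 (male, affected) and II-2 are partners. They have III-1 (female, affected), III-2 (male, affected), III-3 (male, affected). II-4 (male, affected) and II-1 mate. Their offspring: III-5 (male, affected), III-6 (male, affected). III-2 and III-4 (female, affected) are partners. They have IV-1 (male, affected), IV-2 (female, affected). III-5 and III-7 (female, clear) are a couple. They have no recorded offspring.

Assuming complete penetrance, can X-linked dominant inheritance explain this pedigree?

Yes

A consistent assignment under X-linked dominant exists: I-1 X^P Y, I-2 X^P X^P, II-1 X^P X^P, II-2 X^P X^P, II-3 X^P Y, II-4 X^P Y, III-1 X^P X^P, III-2 X^P Y, III-3 X^P Y, III-4 X^P X^P, III-5 X^P Y, III-6 X^P Y, III-7 X^p X^p, IV-1 X^P Y, IV-2 X^P X^P.
In this assignment every recorded phenotype matches its genotype and every non-founder's genotype is obtainable from its parents' genotypes, so the pedigree is consistent.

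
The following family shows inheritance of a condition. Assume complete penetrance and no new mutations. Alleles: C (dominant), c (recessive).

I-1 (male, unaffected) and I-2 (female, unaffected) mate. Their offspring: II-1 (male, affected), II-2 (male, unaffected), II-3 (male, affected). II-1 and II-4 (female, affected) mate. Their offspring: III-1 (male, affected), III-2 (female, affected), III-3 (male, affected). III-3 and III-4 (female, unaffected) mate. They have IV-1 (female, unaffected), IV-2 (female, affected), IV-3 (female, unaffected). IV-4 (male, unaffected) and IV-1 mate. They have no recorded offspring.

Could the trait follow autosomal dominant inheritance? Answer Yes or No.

No

Under autosomal dominant, II-1 (affected, male) cannot arise from I-1 (unaffected) × I-2 (unaffected).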